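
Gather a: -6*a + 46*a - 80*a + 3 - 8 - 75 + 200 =120 - 40*a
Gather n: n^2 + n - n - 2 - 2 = n^2 - 4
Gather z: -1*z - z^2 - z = -z^2 - 2*z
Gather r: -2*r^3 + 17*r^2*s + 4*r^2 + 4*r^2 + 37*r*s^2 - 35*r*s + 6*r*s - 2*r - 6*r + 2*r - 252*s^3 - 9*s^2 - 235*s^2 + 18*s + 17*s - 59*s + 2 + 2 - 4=-2*r^3 + r^2*(17*s + 8) + r*(37*s^2 - 29*s - 6) - 252*s^3 - 244*s^2 - 24*s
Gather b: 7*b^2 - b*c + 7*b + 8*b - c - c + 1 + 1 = 7*b^2 + b*(15 - c) - 2*c + 2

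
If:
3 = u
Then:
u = 3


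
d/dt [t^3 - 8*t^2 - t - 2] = 3*t^2 - 16*t - 1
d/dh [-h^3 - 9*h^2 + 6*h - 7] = -3*h^2 - 18*h + 6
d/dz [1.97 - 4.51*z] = -4.51000000000000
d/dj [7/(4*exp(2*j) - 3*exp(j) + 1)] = (21 - 56*exp(j))*exp(j)/(4*exp(2*j) - 3*exp(j) + 1)^2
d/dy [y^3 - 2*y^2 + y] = 3*y^2 - 4*y + 1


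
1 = 1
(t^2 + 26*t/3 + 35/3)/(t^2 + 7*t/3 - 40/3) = (3*t^2 + 26*t + 35)/(3*t^2 + 7*t - 40)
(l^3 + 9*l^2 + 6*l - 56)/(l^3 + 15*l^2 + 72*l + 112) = (l - 2)/(l + 4)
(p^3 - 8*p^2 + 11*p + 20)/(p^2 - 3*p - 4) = p - 5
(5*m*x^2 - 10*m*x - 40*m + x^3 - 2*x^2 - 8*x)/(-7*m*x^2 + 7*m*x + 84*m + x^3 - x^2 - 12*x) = (5*m*x + 10*m + x^2 + 2*x)/(-7*m*x - 21*m + x^2 + 3*x)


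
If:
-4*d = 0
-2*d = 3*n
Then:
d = 0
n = 0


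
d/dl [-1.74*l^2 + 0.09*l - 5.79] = 0.09 - 3.48*l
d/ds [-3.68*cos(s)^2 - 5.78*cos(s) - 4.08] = (7.36*cos(s) + 5.78)*sin(s)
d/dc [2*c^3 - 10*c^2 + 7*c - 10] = 6*c^2 - 20*c + 7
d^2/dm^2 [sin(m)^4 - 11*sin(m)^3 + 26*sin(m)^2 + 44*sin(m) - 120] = -16*sin(m)^4 + 99*sin(m)^3 - 92*sin(m)^2 - 110*sin(m) + 52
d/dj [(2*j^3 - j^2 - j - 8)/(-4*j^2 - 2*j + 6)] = (-4*j^4 - 4*j^3 + 17*j^2 - 38*j - 11)/(2*(4*j^4 + 4*j^3 - 11*j^2 - 6*j + 9))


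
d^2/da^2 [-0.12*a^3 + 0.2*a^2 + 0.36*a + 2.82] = 0.4 - 0.72*a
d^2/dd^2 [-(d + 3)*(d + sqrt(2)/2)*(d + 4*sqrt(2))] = -6*d - 9*sqrt(2) - 6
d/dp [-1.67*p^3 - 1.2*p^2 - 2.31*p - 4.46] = -5.01*p^2 - 2.4*p - 2.31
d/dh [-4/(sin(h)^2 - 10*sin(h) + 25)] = 8*cos(h)/(sin(h) - 5)^3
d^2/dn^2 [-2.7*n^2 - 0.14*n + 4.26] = -5.40000000000000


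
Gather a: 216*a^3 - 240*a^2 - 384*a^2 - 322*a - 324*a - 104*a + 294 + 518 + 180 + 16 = 216*a^3 - 624*a^2 - 750*a + 1008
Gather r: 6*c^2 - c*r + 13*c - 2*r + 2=6*c^2 + 13*c + r*(-c - 2) + 2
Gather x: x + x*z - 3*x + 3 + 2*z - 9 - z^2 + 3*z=x*(z - 2) - z^2 + 5*z - 6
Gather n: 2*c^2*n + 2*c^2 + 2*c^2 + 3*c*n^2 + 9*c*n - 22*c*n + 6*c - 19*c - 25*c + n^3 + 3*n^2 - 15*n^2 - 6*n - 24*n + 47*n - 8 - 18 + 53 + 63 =4*c^2 - 38*c + n^3 + n^2*(3*c - 12) + n*(2*c^2 - 13*c + 17) + 90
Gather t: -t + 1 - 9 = -t - 8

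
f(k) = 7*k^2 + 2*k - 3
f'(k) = 14*k + 2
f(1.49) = 15.52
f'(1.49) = 22.86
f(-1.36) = 7.23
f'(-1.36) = -17.04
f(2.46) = 44.28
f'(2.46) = 36.44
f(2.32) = 39.32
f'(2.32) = 34.48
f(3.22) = 76.02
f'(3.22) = 47.08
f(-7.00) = 326.00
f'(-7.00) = -96.00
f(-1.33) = 6.72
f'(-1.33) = -16.62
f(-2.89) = 49.68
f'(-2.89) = -38.46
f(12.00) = 1029.00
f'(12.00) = 170.00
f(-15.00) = 1542.00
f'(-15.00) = -208.00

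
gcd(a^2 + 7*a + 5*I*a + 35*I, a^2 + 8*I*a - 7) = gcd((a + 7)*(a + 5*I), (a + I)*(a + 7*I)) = 1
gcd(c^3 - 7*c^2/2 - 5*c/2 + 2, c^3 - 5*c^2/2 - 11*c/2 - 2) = c^2 - 3*c - 4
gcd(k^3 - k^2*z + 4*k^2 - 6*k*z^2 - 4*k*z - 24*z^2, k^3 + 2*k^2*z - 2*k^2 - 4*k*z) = k + 2*z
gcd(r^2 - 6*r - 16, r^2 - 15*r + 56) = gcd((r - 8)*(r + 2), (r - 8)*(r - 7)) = r - 8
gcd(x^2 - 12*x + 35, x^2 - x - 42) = x - 7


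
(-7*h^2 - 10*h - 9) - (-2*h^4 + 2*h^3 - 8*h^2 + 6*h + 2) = 2*h^4 - 2*h^3 + h^2 - 16*h - 11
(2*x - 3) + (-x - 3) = x - 6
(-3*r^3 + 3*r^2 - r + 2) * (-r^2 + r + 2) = 3*r^5 - 6*r^4 - 2*r^3 + 3*r^2 + 4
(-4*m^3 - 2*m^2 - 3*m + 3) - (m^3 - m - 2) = -5*m^3 - 2*m^2 - 2*m + 5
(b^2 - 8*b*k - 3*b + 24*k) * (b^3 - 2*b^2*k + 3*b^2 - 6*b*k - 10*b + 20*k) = b^5 - 10*b^4*k + 16*b^3*k^2 - 19*b^3 + 190*b^2*k + 30*b^2 - 304*b*k^2 - 300*b*k + 480*k^2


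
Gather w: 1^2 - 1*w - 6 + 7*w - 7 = 6*w - 12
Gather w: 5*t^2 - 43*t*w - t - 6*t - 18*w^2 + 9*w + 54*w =5*t^2 - 7*t - 18*w^2 + w*(63 - 43*t)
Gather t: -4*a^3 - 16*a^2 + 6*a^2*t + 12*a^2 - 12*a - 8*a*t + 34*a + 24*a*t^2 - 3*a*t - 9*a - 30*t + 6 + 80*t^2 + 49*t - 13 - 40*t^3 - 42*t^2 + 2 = -4*a^3 - 4*a^2 + 13*a - 40*t^3 + t^2*(24*a + 38) + t*(6*a^2 - 11*a + 19) - 5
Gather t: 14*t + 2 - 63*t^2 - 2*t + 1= -63*t^2 + 12*t + 3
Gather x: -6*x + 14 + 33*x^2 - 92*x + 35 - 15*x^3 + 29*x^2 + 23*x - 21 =-15*x^3 + 62*x^2 - 75*x + 28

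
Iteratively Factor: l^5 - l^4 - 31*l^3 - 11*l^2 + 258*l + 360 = (l - 5)*(l^4 + 4*l^3 - 11*l^2 - 66*l - 72) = (l - 5)*(l - 4)*(l^3 + 8*l^2 + 21*l + 18) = (l - 5)*(l - 4)*(l + 3)*(l^2 + 5*l + 6) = (l - 5)*(l - 4)*(l + 2)*(l + 3)*(l + 3)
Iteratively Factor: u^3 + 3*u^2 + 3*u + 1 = (u + 1)*(u^2 + 2*u + 1) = (u + 1)^2*(u + 1)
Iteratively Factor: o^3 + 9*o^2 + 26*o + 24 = (o + 4)*(o^2 + 5*o + 6) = (o + 3)*(o + 4)*(o + 2)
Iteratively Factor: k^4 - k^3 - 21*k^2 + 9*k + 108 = (k - 4)*(k^3 + 3*k^2 - 9*k - 27) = (k - 4)*(k + 3)*(k^2 - 9) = (k - 4)*(k + 3)^2*(k - 3)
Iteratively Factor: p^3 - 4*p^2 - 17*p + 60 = (p + 4)*(p^2 - 8*p + 15) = (p - 3)*(p + 4)*(p - 5)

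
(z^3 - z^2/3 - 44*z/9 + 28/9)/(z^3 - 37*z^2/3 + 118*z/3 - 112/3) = (9*z^2 + 15*z - 14)/(3*(3*z^2 - 31*z + 56))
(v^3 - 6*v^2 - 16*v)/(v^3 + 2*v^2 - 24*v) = (v^2 - 6*v - 16)/(v^2 + 2*v - 24)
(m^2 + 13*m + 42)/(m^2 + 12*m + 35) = (m + 6)/(m + 5)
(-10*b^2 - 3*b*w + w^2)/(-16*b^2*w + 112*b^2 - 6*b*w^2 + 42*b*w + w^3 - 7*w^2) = (-5*b + w)/(-8*b*w + 56*b + w^2 - 7*w)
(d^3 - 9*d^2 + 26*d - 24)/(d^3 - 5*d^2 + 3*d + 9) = (d^2 - 6*d + 8)/(d^2 - 2*d - 3)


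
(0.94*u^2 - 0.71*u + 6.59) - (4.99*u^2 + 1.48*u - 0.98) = -4.05*u^2 - 2.19*u + 7.57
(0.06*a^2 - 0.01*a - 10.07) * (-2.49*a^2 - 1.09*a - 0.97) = -0.1494*a^4 - 0.0405*a^3 + 25.027*a^2 + 10.986*a + 9.7679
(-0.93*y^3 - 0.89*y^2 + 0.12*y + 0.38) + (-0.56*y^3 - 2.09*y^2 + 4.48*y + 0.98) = -1.49*y^3 - 2.98*y^2 + 4.6*y + 1.36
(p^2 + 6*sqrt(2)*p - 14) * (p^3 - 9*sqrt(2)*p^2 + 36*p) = p^5 - 3*sqrt(2)*p^4 - 86*p^3 + 342*sqrt(2)*p^2 - 504*p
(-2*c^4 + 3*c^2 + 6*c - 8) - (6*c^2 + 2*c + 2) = -2*c^4 - 3*c^2 + 4*c - 10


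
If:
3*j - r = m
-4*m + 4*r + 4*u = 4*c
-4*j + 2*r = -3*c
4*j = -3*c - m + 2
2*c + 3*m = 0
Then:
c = -6/19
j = 13/19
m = 4/19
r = 35/19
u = -37/19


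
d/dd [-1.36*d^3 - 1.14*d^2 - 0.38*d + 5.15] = -4.08*d^2 - 2.28*d - 0.38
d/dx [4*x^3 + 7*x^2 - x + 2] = 12*x^2 + 14*x - 1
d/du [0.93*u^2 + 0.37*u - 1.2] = 1.86*u + 0.37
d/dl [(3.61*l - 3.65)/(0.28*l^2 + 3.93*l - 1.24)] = (-1.0108*l^2 + 2.044*l + 9.8681)/(0.0784*l^4 + 2.2008*l^3 + 14.7505*l^2 - 9.7464*l + 1.5376)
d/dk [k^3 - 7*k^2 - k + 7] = 3*k^2 - 14*k - 1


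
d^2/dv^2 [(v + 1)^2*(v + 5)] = 6*v + 14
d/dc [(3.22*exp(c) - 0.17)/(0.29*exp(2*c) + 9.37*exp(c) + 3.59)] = (-0.9338*exp(2*c) + 0.0986000000000011*exp(c) + 13.1527)*exp(c)/(0.0841*exp(4*c) + 5.4346*exp(3*c) + 89.8791*exp(2*c) + 67.2766*exp(c) + 12.8881)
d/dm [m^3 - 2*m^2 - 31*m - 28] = 3*m^2 - 4*m - 31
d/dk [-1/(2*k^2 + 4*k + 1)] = 4*(k + 1)/(2*k^2 + 4*k + 1)^2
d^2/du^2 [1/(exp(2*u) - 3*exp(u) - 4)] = ((3 - 4*exp(u))*(-exp(2*u) + 3*exp(u) + 4) - 2*(2*exp(u) - 3)^2*exp(u))*exp(u)/(-exp(2*u) + 3*exp(u) + 4)^3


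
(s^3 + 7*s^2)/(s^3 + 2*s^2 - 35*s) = s/(s - 5)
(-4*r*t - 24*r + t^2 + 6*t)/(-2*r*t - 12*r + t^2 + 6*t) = (4*r - t)/(2*r - t)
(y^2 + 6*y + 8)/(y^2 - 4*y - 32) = (y + 2)/(y - 8)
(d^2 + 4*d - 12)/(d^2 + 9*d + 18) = (d - 2)/(d + 3)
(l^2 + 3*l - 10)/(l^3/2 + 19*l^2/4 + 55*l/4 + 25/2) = 4*(l - 2)/(2*l^2 + 9*l + 10)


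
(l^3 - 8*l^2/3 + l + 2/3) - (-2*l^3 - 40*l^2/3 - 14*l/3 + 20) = 3*l^3 + 32*l^2/3 + 17*l/3 - 58/3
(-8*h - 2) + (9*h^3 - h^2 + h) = 9*h^3 - h^2 - 7*h - 2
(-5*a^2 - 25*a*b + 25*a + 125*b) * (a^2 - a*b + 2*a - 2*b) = -5*a^4 - 20*a^3*b + 15*a^3 + 25*a^2*b^2 + 60*a^2*b + 50*a^2 - 75*a*b^2 + 200*a*b - 250*b^2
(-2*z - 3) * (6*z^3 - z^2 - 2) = -12*z^4 - 16*z^3 + 3*z^2 + 4*z + 6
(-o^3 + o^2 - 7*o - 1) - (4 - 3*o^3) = 2*o^3 + o^2 - 7*o - 5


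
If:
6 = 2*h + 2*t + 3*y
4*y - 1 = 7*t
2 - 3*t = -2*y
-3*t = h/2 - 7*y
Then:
No Solution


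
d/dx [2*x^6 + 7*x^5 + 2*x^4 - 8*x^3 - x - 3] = 12*x^5 + 35*x^4 + 8*x^3 - 24*x^2 - 1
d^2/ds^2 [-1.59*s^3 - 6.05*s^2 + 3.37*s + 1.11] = -9.54*s - 12.1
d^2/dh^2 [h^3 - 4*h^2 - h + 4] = 6*h - 8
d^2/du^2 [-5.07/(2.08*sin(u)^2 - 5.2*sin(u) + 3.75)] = (87.739392*sin(u)^4 - 164.51136*sin(u)^3 - 152.700288*sin(u)^2 + 427.88772*sin(u) - 195.0936)/(2.08*sin(u)^2 - 5.2*sin(u) + 3.75)^3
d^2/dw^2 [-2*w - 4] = 0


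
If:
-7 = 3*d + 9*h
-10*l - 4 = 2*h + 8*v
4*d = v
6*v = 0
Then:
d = 0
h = -7/9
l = -11/45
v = 0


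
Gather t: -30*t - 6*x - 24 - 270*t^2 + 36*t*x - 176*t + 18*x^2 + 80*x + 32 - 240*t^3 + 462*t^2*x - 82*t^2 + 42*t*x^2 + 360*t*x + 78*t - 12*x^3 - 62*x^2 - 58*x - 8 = -240*t^3 + t^2*(462*x - 352) + t*(42*x^2 + 396*x - 128) - 12*x^3 - 44*x^2 + 16*x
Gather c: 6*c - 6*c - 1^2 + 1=0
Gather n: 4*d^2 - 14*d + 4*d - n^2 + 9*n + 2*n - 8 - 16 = 4*d^2 - 10*d - n^2 + 11*n - 24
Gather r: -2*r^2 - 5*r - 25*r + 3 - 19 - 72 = -2*r^2 - 30*r - 88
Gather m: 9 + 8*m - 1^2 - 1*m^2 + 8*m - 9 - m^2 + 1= -2*m^2 + 16*m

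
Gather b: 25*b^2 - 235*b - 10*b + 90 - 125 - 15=25*b^2 - 245*b - 50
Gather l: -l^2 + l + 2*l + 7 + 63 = -l^2 + 3*l + 70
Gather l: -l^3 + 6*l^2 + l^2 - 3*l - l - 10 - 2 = -l^3 + 7*l^2 - 4*l - 12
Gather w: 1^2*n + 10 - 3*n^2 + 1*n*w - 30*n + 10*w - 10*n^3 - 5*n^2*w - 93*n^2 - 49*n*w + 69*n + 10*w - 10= -10*n^3 - 96*n^2 + 40*n + w*(-5*n^2 - 48*n + 20)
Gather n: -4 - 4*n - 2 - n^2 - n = -n^2 - 5*n - 6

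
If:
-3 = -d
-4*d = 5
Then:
No Solution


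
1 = 1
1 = 1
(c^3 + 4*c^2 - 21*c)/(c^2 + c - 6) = c*(c^2 + 4*c - 21)/(c^2 + c - 6)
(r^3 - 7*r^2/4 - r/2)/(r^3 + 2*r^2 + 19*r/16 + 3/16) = 4*r*(r - 2)/(4*r^2 + 7*r + 3)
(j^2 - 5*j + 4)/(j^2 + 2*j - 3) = (j - 4)/(j + 3)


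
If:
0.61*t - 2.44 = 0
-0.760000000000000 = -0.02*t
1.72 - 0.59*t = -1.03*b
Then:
No Solution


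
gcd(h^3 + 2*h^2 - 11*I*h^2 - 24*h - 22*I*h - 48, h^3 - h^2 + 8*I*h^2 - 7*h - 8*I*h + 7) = 1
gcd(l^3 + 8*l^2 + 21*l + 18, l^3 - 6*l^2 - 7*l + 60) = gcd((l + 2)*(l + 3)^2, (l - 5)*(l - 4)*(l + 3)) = l + 3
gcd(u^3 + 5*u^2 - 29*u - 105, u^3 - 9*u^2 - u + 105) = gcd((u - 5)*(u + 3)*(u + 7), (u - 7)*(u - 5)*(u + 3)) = u^2 - 2*u - 15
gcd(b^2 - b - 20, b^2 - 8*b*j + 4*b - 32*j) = b + 4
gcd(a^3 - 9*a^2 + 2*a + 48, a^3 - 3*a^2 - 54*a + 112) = a - 8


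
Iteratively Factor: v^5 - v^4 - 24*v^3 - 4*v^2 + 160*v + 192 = (v + 3)*(v^4 - 4*v^3 - 12*v^2 + 32*v + 64) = (v + 2)*(v + 3)*(v^3 - 6*v^2 + 32) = (v + 2)^2*(v + 3)*(v^2 - 8*v + 16) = (v - 4)*(v + 2)^2*(v + 3)*(v - 4)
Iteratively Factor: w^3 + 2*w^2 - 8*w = (w - 2)*(w^2 + 4*w) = (w - 2)*(w + 4)*(w)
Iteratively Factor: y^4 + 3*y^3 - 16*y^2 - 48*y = (y)*(y^3 + 3*y^2 - 16*y - 48) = y*(y - 4)*(y^2 + 7*y + 12) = y*(y - 4)*(y + 4)*(y + 3)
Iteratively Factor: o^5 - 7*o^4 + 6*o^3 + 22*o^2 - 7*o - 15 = (o + 1)*(o^4 - 8*o^3 + 14*o^2 + 8*o - 15) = (o + 1)^2*(o^3 - 9*o^2 + 23*o - 15) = (o - 1)*(o + 1)^2*(o^2 - 8*o + 15) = (o - 3)*(o - 1)*(o + 1)^2*(o - 5)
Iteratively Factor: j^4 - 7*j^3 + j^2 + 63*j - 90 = (j - 5)*(j^3 - 2*j^2 - 9*j + 18) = (j - 5)*(j - 2)*(j^2 - 9) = (j - 5)*(j - 3)*(j - 2)*(j + 3)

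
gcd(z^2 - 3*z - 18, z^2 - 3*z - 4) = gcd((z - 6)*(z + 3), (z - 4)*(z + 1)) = 1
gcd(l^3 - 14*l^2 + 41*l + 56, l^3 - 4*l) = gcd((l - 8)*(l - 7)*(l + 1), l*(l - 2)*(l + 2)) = 1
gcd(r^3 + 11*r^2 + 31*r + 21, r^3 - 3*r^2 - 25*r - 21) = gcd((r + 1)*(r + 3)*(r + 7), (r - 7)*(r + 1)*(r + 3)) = r^2 + 4*r + 3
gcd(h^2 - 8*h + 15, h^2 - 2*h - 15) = h - 5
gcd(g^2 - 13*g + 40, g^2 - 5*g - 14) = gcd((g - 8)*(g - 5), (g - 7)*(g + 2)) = 1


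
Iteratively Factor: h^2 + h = (h)*(h + 1)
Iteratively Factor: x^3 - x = (x - 1)*(x^2 + x) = x*(x - 1)*(x + 1)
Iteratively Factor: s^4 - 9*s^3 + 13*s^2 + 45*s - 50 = (s - 5)*(s^3 - 4*s^2 - 7*s + 10) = (s - 5)^2*(s^2 + s - 2) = (s - 5)^2*(s - 1)*(s + 2)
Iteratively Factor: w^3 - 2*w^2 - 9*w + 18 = (w - 2)*(w^2 - 9) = (w - 2)*(w + 3)*(w - 3)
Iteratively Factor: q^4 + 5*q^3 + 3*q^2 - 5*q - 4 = (q + 1)*(q^3 + 4*q^2 - q - 4) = (q + 1)*(q + 4)*(q^2 - 1) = (q + 1)^2*(q + 4)*(q - 1)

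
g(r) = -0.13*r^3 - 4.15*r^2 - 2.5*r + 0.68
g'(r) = -0.39*r^2 - 8.3*r - 2.5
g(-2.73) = -20.78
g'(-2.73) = 17.25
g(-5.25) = -81.77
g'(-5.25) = 30.33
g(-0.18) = 1.00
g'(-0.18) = -1.02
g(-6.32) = -116.46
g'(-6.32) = 34.38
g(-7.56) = -161.44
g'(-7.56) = 37.96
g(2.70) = -38.88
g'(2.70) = -27.75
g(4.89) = -125.98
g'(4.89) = -52.41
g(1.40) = -11.31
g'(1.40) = -14.88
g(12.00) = -851.56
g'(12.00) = -158.26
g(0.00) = 0.68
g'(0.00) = -2.50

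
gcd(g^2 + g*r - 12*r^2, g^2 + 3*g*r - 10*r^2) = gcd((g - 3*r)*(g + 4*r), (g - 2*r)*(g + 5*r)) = 1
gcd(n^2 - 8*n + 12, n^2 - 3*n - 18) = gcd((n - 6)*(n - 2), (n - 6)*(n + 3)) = n - 6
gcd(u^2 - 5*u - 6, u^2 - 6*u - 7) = u + 1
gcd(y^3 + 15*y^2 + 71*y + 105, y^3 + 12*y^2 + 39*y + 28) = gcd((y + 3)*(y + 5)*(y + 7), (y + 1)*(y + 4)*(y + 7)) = y + 7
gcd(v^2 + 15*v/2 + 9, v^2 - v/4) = 1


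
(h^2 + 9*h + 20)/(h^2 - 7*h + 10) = (h^2 + 9*h + 20)/(h^2 - 7*h + 10)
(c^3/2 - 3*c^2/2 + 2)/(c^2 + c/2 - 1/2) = (c^2 - 4*c + 4)/(2*c - 1)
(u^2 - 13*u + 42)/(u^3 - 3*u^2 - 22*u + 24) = (u - 7)/(u^2 + 3*u - 4)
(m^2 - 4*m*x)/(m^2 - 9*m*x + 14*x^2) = m*(m - 4*x)/(m^2 - 9*m*x + 14*x^2)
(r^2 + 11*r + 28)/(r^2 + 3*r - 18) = (r^2 + 11*r + 28)/(r^2 + 3*r - 18)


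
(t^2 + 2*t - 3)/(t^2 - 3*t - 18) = (t - 1)/(t - 6)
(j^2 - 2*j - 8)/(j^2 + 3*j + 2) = (j - 4)/(j + 1)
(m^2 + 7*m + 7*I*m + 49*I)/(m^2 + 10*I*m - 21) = (m + 7)/(m + 3*I)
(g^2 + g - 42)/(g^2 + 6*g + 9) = (g^2 + g - 42)/(g^2 + 6*g + 9)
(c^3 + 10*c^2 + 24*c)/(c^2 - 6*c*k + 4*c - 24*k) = c*(c + 6)/(c - 6*k)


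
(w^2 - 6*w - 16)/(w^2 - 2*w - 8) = (w - 8)/(w - 4)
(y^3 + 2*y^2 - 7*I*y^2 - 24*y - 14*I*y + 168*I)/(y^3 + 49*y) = (y^2 + 2*y - 24)/(y*(y + 7*I))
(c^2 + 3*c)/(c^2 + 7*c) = (c + 3)/(c + 7)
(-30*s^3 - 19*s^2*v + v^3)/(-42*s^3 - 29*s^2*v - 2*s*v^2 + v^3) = (5*s - v)/(7*s - v)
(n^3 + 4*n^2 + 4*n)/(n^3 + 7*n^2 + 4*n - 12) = n*(n + 2)/(n^2 + 5*n - 6)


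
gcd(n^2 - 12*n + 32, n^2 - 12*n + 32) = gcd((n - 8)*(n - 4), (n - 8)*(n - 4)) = n^2 - 12*n + 32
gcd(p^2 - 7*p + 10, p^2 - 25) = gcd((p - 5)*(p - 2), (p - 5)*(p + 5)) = p - 5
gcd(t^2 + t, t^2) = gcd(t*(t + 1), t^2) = t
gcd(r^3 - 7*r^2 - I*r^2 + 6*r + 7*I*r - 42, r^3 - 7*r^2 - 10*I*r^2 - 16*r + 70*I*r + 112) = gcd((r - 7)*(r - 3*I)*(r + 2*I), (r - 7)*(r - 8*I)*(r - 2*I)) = r - 7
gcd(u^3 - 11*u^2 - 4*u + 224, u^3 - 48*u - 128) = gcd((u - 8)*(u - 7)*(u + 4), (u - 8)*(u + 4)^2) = u^2 - 4*u - 32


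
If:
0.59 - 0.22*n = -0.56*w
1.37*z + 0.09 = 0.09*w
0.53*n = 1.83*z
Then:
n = -0.51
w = -1.25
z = -0.15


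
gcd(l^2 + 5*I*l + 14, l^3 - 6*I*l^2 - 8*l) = l - 2*I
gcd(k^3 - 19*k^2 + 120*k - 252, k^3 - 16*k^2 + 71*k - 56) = k - 7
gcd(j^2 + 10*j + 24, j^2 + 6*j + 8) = j + 4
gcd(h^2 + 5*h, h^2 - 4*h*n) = h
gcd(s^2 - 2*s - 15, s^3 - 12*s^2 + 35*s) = s - 5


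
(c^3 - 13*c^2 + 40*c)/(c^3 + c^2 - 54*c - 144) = c*(c - 5)/(c^2 + 9*c + 18)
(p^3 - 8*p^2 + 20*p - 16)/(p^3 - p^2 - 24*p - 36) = (-p^3 + 8*p^2 - 20*p + 16)/(-p^3 + p^2 + 24*p + 36)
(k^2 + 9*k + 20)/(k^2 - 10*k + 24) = (k^2 + 9*k + 20)/(k^2 - 10*k + 24)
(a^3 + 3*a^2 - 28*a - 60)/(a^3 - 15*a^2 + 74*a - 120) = (a^2 + 8*a + 12)/(a^2 - 10*a + 24)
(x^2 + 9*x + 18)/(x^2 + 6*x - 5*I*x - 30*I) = (x + 3)/(x - 5*I)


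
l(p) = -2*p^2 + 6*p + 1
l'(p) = 6 - 4*p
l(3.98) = -6.80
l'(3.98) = -9.92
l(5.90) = -33.22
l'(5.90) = -17.60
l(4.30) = -10.18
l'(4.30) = -11.20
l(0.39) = 3.04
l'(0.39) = 4.44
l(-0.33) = -1.20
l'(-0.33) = 7.32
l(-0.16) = -0.01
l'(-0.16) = 6.64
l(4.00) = -7.00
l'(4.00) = -10.00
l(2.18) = 4.58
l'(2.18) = -2.72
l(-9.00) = -215.00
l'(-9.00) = 42.00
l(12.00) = -215.00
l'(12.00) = -42.00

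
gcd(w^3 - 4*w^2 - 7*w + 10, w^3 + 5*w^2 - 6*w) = w - 1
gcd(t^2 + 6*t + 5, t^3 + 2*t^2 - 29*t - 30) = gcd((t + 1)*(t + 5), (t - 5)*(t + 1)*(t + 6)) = t + 1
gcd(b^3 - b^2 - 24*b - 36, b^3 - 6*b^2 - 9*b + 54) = b^2 - 3*b - 18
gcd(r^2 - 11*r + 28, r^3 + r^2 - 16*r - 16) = r - 4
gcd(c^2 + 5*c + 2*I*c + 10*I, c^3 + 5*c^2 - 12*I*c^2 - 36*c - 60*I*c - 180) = c + 5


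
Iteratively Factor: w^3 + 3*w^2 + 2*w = (w + 2)*(w^2 + w) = (w + 1)*(w + 2)*(w)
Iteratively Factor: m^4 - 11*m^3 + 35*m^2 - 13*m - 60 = (m - 5)*(m^3 - 6*m^2 + 5*m + 12) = (m - 5)*(m - 3)*(m^2 - 3*m - 4) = (m - 5)*(m - 3)*(m + 1)*(m - 4)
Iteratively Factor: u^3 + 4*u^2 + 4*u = (u)*(u^2 + 4*u + 4) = u*(u + 2)*(u + 2)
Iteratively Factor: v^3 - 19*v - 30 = (v + 2)*(v^2 - 2*v - 15) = (v + 2)*(v + 3)*(v - 5)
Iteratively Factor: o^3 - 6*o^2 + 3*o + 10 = (o - 2)*(o^2 - 4*o - 5) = (o - 5)*(o - 2)*(o + 1)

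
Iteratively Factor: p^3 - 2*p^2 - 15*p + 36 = (p - 3)*(p^2 + p - 12) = (p - 3)*(p + 4)*(p - 3)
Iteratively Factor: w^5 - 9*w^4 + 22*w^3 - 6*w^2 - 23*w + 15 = (w - 3)*(w^4 - 6*w^3 + 4*w^2 + 6*w - 5) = (w - 3)*(w - 1)*(w^3 - 5*w^2 - w + 5) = (w - 3)*(w - 1)^2*(w^2 - 4*w - 5) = (w - 3)*(w - 1)^2*(w + 1)*(w - 5)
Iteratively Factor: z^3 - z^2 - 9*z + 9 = (z - 3)*(z^2 + 2*z - 3) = (z - 3)*(z + 3)*(z - 1)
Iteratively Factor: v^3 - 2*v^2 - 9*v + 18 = (v - 2)*(v^2 - 9) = (v - 2)*(v + 3)*(v - 3)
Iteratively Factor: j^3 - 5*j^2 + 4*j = (j - 4)*(j^2 - j) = j*(j - 4)*(j - 1)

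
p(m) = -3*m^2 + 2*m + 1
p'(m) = 2 - 6*m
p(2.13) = -8.35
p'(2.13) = -10.78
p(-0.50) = -0.75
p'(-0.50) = 5.00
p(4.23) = -44.22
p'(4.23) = -23.38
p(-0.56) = -1.06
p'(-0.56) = 5.36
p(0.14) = 1.22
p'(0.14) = 1.16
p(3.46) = -27.99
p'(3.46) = -18.76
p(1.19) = -0.87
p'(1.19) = -5.14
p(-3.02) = -32.40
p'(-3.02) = 20.12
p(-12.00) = -455.00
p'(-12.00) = 74.00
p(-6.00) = -119.00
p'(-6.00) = 38.00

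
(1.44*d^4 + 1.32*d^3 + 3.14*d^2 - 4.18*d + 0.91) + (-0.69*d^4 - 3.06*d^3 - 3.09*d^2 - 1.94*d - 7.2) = 0.75*d^4 - 1.74*d^3 + 0.0500000000000003*d^2 - 6.12*d - 6.29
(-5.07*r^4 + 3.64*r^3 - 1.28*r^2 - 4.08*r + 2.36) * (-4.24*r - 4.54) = 21.4968*r^5 + 7.5842*r^4 - 11.0984*r^3 + 23.1104*r^2 + 8.5168*r - 10.7144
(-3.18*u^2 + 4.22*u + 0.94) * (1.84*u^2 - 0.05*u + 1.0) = -5.8512*u^4 + 7.9238*u^3 - 1.6614*u^2 + 4.173*u + 0.94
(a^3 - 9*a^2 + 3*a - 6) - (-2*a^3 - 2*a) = 3*a^3 - 9*a^2 + 5*a - 6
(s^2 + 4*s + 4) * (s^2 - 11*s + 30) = s^4 - 7*s^3 - 10*s^2 + 76*s + 120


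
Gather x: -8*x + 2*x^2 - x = 2*x^2 - 9*x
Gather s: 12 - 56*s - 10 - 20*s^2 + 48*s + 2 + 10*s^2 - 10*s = -10*s^2 - 18*s + 4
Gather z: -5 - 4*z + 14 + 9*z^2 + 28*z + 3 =9*z^2 + 24*z + 12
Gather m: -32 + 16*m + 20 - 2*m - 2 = 14*m - 14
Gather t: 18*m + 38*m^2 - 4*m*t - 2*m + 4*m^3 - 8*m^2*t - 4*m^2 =4*m^3 + 34*m^2 + 16*m + t*(-8*m^2 - 4*m)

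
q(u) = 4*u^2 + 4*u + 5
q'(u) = 8*u + 4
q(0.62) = 9.02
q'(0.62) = 8.96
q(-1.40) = 7.24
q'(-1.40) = -7.20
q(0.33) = 6.76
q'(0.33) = 6.64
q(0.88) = 11.62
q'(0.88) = 11.04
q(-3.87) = 49.43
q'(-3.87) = -26.96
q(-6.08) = 128.55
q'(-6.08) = -44.64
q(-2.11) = 14.37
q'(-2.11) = -12.88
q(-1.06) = 5.25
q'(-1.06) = -4.48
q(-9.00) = 293.00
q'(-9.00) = -68.00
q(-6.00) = 125.00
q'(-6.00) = -44.00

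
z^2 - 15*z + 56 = (z - 8)*(z - 7)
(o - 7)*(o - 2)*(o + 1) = o^3 - 8*o^2 + 5*o + 14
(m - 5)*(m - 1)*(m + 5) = m^3 - m^2 - 25*m + 25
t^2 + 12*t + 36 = (t + 6)^2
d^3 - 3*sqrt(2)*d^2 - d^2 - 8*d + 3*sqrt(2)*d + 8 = (d - 1)*(d - 4*sqrt(2))*(d + sqrt(2))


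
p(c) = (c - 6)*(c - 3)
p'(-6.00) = -21.00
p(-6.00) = 108.00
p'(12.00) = 15.00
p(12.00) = 54.00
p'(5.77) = 2.54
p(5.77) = -0.64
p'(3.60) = -1.80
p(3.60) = -1.44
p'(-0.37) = -9.74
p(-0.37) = 21.47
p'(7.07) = 5.14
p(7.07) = 4.35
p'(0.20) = -8.60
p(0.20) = 16.24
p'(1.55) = -5.90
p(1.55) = 6.45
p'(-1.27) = -11.54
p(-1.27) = 31.04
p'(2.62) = -3.76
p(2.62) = 1.28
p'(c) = 2*c - 9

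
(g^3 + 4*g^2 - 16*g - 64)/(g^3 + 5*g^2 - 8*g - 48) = (g - 4)/(g - 3)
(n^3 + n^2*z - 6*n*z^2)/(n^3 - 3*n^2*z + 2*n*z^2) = (-n - 3*z)/(-n + z)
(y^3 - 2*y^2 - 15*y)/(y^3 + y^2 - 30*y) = (y + 3)/(y + 6)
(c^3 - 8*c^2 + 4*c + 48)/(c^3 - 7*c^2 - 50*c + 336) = (c^2 - 2*c - 8)/(c^2 - c - 56)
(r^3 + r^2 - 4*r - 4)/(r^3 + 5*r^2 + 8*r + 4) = (r - 2)/(r + 2)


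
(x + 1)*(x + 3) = x^2 + 4*x + 3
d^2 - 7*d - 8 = (d - 8)*(d + 1)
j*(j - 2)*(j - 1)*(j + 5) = j^4 + 2*j^3 - 13*j^2 + 10*j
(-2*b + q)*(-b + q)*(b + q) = 2*b^3 - b^2*q - 2*b*q^2 + q^3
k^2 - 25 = (k - 5)*(k + 5)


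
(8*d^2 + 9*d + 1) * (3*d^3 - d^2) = 24*d^5 + 19*d^4 - 6*d^3 - d^2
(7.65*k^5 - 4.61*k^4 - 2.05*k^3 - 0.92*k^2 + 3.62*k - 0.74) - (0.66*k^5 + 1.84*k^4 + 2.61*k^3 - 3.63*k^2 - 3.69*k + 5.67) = 6.99*k^5 - 6.45*k^4 - 4.66*k^3 + 2.71*k^2 + 7.31*k - 6.41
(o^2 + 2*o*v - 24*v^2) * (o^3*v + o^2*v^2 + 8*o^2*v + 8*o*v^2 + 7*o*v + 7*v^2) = o^5*v + 3*o^4*v^2 + 8*o^4*v - 22*o^3*v^3 + 24*o^3*v^2 + 7*o^3*v - 24*o^2*v^4 - 176*o^2*v^3 + 21*o^2*v^2 - 192*o*v^4 - 154*o*v^3 - 168*v^4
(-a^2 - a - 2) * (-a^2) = a^4 + a^3 + 2*a^2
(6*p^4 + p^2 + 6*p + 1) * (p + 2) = 6*p^5 + 12*p^4 + p^3 + 8*p^2 + 13*p + 2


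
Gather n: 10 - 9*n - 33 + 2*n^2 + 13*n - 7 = 2*n^2 + 4*n - 30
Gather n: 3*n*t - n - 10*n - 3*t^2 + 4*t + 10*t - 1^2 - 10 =n*(3*t - 11) - 3*t^2 + 14*t - 11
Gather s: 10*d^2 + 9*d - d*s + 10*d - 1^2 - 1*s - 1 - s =10*d^2 + 19*d + s*(-d - 2) - 2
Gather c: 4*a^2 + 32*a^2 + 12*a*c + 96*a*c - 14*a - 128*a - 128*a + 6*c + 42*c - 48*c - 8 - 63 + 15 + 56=36*a^2 + 108*a*c - 270*a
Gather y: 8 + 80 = 88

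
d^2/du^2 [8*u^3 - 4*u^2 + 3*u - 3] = 48*u - 8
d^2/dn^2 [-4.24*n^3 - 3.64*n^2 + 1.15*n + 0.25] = -25.44*n - 7.28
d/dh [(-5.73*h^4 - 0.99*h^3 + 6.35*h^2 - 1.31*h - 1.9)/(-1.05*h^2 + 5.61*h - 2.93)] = (12.033*h^5 - 95.3964*h^4 + 56.0478*h^3 + 42.9501*h^2 - 41.201*h + 14.4973)/(1.1025*h^4 - 11.781*h^3 + 37.6251*h^2 - 32.8746*h + 8.5849)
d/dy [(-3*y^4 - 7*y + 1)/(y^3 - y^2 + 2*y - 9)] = (-(12*y^3 + 7)*(y^3 - y^2 + 2*y - 9) + (3*y^2 - 2*y + 2)*(3*y^4 + 7*y - 1))/(y^3 - y^2 + 2*y - 9)^2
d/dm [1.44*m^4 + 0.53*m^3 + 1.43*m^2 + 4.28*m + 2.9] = 5.76*m^3 + 1.59*m^2 + 2.86*m + 4.28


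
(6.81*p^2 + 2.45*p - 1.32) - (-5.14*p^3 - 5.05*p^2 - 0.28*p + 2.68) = 5.14*p^3 + 11.86*p^2 + 2.73*p - 4.0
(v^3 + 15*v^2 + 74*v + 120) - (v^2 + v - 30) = v^3 + 14*v^2 + 73*v + 150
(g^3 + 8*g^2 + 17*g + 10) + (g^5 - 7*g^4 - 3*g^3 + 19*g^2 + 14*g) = g^5 - 7*g^4 - 2*g^3 + 27*g^2 + 31*g + 10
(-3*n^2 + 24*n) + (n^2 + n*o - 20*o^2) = -2*n^2 + n*o + 24*n - 20*o^2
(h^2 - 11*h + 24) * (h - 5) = h^3 - 16*h^2 + 79*h - 120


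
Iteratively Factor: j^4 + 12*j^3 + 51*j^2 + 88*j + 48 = (j + 1)*(j^3 + 11*j^2 + 40*j + 48) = (j + 1)*(j + 4)*(j^2 + 7*j + 12) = (j + 1)*(j + 4)^2*(j + 3)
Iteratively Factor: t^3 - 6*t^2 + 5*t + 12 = (t - 4)*(t^2 - 2*t - 3) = (t - 4)*(t - 3)*(t + 1)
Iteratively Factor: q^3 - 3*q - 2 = (q + 1)*(q^2 - q - 2) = (q - 2)*(q + 1)*(q + 1)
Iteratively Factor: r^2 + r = (r + 1)*(r)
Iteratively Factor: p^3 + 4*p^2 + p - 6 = (p + 3)*(p^2 + p - 2) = (p - 1)*(p + 3)*(p + 2)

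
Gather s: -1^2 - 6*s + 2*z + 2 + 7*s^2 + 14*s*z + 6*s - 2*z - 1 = 7*s^2 + 14*s*z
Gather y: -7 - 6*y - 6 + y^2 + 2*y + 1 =y^2 - 4*y - 12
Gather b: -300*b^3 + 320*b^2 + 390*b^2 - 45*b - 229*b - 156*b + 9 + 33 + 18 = -300*b^3 + 710*b^2 - 430*b + 60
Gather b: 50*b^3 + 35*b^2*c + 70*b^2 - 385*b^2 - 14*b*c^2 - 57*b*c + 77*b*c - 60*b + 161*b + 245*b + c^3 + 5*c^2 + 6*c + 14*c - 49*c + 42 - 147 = 50*b^3 + b^2*(35*c - 315) + b*(-14*c^2 + 20*c + 346) + c^3 + 5*c^2 - 29*c - 105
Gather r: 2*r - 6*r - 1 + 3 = 2 - 4*r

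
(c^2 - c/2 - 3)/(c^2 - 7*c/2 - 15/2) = (c - 2)/(c - 5)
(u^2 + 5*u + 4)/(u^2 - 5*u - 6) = (u + 4)/(u - 6)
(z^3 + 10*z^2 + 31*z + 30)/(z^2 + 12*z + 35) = (z^2 + 5*z + 6)/(z + 7)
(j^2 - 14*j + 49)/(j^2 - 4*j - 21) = (j - 7)/(j + 3)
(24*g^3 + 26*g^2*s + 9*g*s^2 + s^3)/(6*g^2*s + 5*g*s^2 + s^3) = (4*g + s)/s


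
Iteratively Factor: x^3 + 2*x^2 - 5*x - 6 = (x + 1)*(x^2 + x - 6) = (x + 1)*(x + 3)*(x - 2)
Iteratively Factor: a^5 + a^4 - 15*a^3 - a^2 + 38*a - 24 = (a + 2)*(a^4 - a^3 - 13*a^2 + 25*a - 12) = (a - 1)*(a + 2)*(a^3 - 13*a + 12) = (a - 1)^2*(a + 2)*(a^2 + a - 12) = (a - 1)^2*(a + 2)*(a + 4)*(a - 3)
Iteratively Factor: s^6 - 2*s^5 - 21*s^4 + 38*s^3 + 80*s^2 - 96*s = (s)*(s^5 - 2*s^4 - 21*s^3 + 38*s^2 + 80*s - 96) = s*(s + 4)*(s^4 - 6*s^3 + 3*s^2 + 26*s - 24) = s*(s - 1)*(s + 4)*(s^3 - 5*s^2 - 2*s + 24) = s*(s - 3)*(s - 1)*(s + 4)*(s^2 - 2*s - 8) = s*(s - 4)*(s - 3)*(s - 1)*(s + 4)*(s + 2)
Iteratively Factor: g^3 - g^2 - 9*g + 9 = (g - 3)*(g^2 + 2*g - 3) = (g - 3)*(g + 3)*(g - 1)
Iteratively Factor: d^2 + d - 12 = (d + 4)*(d - 3)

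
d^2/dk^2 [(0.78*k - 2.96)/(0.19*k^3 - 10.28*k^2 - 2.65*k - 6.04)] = (0.168948*k^5 - 10.423248*k^4 + 258.147316*k^3 - 1857.164688*k^2 - 794.786112*k + 301.037344)/(0.006859*k^9 - 1.113324*k^8 + 59.949693*k^7 - 1055.972204*k^6 - 765.356487*k^5 - 2113.219668*k^4 - 985.065193*k^3 - 1252.340244*k^2 - 290.02872*k - 220.348864)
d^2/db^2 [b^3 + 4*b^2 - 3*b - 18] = 6*b + 8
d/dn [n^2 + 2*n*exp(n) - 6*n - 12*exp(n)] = 2*n*exp(n) + 2*n - 10*exp(n) - 6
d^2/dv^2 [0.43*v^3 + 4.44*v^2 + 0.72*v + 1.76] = 2.58*v + 8.88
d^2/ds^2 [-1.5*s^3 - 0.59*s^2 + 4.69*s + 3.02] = -9.0*s - 1.18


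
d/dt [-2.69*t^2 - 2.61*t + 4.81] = -5.38*t - 2.61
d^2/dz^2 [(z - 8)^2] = 2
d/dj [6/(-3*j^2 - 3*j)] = 2*(2*j + 1)/(j^2*(j + 1)^2)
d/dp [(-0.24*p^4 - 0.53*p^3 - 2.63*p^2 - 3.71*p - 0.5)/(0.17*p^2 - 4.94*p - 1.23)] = (-0.0816*p^5 + 3.4667*p^4 + 6.4172*p^3 + 15.5786*p^2 + 6.6398*p + 2.0933)/(0.0289*p^4 - 1.6796*p^3 + 23.9854*p^2 + 12.1524*p + 1.5129)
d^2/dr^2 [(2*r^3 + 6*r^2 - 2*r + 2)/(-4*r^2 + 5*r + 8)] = 4*(-101*r^3 - 456*r^2 - 36*r - 289)/(64*r^6 - 240*r^5 - 84*r^4 + 835*r^3 + 168*r^2 - 960*r - 512)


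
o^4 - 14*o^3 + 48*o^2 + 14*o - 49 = (o - 7)^2*(o - 1)*(o + 1)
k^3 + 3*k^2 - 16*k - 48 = (k - 4)*(k + 3)*(k + 4)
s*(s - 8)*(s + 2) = s^3 - 6*s^2 - 16*s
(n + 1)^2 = n^2 + 2*n + 1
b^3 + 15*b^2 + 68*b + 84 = (b + 2)*(b + 6)*(b + 7)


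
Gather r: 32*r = 32*r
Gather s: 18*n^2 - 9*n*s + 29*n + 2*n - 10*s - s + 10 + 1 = 18*n^2 + 31*n + s*(-9*n - 11) + 11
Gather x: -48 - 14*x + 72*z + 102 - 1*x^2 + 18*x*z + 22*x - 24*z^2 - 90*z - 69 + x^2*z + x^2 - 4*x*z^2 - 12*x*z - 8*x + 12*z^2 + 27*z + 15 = x^2*z + x*(-4*z^2 + 6*z) - 12*z^2 + 9*z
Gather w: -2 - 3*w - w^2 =-w^2 - 3*w - 2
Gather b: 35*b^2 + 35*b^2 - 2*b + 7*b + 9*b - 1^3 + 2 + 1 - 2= 70*b^2 + 14*b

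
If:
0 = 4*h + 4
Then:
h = -1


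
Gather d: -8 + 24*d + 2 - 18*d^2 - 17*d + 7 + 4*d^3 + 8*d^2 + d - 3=4*d^3 - 10*d^2 + 8*d - 2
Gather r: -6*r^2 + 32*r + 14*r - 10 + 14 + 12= -6*r^2 + 46*r + 16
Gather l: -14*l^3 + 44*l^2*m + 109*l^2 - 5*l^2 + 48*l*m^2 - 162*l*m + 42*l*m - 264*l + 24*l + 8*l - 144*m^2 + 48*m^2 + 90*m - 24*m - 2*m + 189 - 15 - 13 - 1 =-14*l^3 + l^2*(44*m + 104) + l*(48*m^2 - 120*m - 232) - 96*m^2 + 64*m + 160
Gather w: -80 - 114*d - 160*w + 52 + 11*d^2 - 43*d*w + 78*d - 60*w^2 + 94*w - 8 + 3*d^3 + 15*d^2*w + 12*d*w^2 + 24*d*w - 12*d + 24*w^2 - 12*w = 3*d^3 + 11*d^2 - 48*d + w^2*(12*d - 36) + w*(15*d^2 - 19*d - 78) - 36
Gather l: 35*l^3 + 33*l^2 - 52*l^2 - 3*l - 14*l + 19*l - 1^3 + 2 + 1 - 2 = 35*l^3 - 19*l^2 + 2*l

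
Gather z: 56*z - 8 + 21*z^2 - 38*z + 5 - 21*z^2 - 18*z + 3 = 0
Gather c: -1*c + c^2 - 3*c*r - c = c^2 + c*(-3*r - 2)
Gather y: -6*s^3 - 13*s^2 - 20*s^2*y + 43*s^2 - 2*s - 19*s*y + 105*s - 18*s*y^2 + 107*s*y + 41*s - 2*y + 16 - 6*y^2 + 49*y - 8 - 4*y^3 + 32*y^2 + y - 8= -6*s^3 + 30*s^2 + 144*s - 4*y^3 + y^2*(26 - 18*s) + y*(-20*s^2 + 88*s + 48)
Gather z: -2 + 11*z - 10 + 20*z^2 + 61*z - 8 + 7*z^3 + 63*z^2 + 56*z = 7*z^3 + 83*z^2 + 128*z - 20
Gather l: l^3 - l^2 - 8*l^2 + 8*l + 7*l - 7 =l^3 - 9*l^2 + 15*l - 7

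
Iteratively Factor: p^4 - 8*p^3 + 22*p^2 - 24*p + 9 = (p - 3)*(p^3 - 5*p^2 + 7*p - 3) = (p - 3)*(p - 1)*(p^2 - 4*p + 3) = (p - 3)^2*(p - 1)*(p - 1)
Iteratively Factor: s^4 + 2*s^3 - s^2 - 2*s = (s + 2)*(s^3 - s) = s*(s + 2)*(s^2 - 1) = s*(s - 1)*(s + 2)*(s + 1)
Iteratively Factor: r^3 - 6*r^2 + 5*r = (r - 1)*(r^2 - 5*r) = (r - 5)*(r - 1)*(r)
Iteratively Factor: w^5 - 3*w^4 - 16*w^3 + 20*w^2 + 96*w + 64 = (w + 2)*(w^4 - 5*w^3 - 6*w^2 + 32*w + 32) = (w - 4)*(w + 2)*(w^3 - w^2 - 10*w - 8) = (w - 4)*(w + 1)*(w + 2)*(w^2 - 2*w - 8) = (w - 4)^2*(w + 1)*(w + 2)*(w + 2)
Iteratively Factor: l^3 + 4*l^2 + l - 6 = (l + 2)*(l^2 + 2*l - 3) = (l - 1)*(l + 2)*(l + 3)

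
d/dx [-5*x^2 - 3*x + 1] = -10*x - 3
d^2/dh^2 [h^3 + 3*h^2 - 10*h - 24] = 6*h + 6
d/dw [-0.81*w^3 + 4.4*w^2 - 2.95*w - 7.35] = -2.43*w^2 + 8.8*w - 2.95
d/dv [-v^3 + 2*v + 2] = 2 - 3*v^2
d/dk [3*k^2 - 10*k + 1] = 6*k - 10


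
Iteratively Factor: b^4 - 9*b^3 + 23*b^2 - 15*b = (b - 1)*(b^3 - 8*b^2 + 15*b) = (b - 5)*(b - 1)*(b^2 - 3*b) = (b - 5)*(b - 3)*(b - 1)*(b)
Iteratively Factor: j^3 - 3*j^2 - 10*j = (j)*(j^2 - 3*j - 10) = j*(j + 2)*(j - 5)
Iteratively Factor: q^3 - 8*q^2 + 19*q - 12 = (q - 1)*(q^2 - 7*q + 12) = (q - 4)*(q - 1)*(q - 3)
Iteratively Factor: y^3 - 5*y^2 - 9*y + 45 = (y - 3)*(y^2 - 2*y - 15) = (y - 3)*(y + 3)*(y - 5)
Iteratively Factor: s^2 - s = (s)*(s - 1)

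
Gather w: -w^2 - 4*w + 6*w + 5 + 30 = -w^2 + 2*w + 35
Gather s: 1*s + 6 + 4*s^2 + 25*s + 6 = 4*s^2 + 26*s + 12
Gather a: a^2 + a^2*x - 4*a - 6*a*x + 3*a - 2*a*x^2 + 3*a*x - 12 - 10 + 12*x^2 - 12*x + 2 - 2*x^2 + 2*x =a^2*(x + 1) + a*(-2*x^2 - 3*x - 1) + 10*x^2 - 10*x - 20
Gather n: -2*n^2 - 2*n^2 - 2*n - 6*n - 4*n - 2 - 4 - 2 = -4*n^2 - 12*n - 8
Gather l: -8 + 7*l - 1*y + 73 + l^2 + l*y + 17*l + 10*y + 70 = l^2 + l*(y + 24) + 9*y + 135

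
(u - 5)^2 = u^2 - 10*u + 25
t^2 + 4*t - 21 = (t - 3)*(t + 7)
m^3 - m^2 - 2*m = m*(m - 2)*(m + 1)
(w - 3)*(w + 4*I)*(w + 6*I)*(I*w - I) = I*w^4 - 10*w^3 - 4*I*w^3 + 40*w^2 - 21*I*w^2 - 30*w + 96*I*w - 72*I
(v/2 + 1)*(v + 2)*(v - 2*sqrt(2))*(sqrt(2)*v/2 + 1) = sqrt(2)*v^4/4 - v^3/2 + sqrt(2)*v^3 - 2*v^2 - 4*sqrt(2)*v - 2*v - 4*sqrt(2)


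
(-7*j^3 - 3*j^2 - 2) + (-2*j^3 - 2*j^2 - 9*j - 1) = -9*j^3 - 5*j^2 - 9*j - 3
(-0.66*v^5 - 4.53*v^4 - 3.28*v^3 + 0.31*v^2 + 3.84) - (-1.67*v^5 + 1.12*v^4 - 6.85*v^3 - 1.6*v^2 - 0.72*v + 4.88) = 1.01*v^5 - 5.65*v^4 + 3.57*v^3 + 1.91*v^2 + 0.72*v - 1.04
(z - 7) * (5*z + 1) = 5*z^2 - 34*z - 7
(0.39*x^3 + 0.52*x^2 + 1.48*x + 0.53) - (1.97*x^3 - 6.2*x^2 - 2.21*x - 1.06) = -1.58*x^3 + 6.72*x^2 + 3.69*x + 1.59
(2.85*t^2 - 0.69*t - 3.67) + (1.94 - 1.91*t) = 2.85*t^2 - 2.6*t - 1.73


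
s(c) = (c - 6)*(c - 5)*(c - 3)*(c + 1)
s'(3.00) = 24.00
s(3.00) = 0.00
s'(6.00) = 21.00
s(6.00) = 0.00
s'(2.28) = 41.11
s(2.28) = -23.90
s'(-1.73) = -333.97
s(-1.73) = 179.63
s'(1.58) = 46.26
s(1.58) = -55.38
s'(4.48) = -11.04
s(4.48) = 6.41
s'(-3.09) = -820.21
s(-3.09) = 936.00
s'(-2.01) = -414.03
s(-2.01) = 284.13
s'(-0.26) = -55.19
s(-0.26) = -79.43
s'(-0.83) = -137.49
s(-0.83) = -25.93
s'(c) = (c - 6)*(c - 5)*(c - 3) + (c - 6)*(c - 5)*(c + 1) + (c - 6)*(c - 3)*(c + 1) + (c - 5)*(c - 3)*(c + 1) = 4*c^3 - 39*c^2 + 98*c - 27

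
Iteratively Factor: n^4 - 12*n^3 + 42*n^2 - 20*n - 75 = (n - 5)*(n^3 - 7*n^2 + 7*n + 15) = (n - 5)^2*(n^2 - 2*n - 3) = (n - 5)^2*(n + 1)*(n - 3)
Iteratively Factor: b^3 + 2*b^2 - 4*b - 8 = (b + 2)*(b^2 - 4) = (b - 2)*(b + 2)*(b + 2)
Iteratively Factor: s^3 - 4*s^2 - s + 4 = (s + 1)*(s^2 - 5*s + 4) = (s - 1)*(s + 1)*(s - 4)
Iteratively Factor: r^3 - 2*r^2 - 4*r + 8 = (r + 2)*(r^2 - 4*r + 4) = (r - 2)*(r + 2)*(r - 2)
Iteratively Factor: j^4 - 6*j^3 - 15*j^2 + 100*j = (j)*(j^3 - 6*j^2 - 15*j + 100) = j*(j - 5)*(j^2 - j - 20) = j*(j - 5)*(j + 4)*(j - 5)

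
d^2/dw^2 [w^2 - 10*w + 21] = 2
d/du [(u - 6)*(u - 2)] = 2*u - 8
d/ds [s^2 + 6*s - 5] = 2*s + 6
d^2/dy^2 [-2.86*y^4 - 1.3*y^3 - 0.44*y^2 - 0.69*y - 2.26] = -34.32*y^2 - 7.8*y - 0.88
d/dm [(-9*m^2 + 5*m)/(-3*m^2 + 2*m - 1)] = (-3*m^2 + 18*m - 5)/(9*m^4 - 12*m^3 + 10*m^2 - 4*m + 1)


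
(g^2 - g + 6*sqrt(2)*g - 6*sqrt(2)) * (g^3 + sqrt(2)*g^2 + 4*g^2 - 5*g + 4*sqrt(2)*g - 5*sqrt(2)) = g^5 + 3*g^4 + 7*sqrt(2)*g^4 + 3*g^3 + 21*sqrt(2)*g^3 - 63*sqrt(2)*g^2 + 41*g^2 - 108*g + 35*sqrt(2)*g + 60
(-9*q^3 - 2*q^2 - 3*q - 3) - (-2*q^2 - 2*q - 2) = -9*q^3 - q - 1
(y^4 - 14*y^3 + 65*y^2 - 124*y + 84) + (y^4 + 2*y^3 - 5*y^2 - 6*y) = 2*y^4 - 12*y^3 + 60*y^2 - 130*y + 84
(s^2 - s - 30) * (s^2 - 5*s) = s^4 - 6*s^3 - 25*s^2 + 150*s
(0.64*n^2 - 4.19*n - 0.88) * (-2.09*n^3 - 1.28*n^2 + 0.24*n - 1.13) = -1.3376*n^5 + 7.9379*n^4 + 7.356*n^3 - 0.6024*n^2 + 4.5235*n + 0.9944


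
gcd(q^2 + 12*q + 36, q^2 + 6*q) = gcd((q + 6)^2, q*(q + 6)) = q + 6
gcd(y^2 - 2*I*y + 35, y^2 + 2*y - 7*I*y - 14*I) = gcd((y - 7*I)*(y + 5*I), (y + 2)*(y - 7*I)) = y - 7*I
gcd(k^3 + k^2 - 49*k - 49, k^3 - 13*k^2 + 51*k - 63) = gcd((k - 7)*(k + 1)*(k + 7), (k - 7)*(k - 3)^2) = k - 7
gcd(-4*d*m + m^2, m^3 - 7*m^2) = m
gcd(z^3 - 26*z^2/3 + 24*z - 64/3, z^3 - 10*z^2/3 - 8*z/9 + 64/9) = z^2 - 14*z/3 + 16/3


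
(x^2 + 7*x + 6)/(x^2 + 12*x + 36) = (x + 1)/(x + 6)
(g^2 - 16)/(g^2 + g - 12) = (g - 4)/(g - 3)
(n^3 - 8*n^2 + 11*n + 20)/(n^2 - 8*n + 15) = (n^2 - 3*n - 4)/(n - 3)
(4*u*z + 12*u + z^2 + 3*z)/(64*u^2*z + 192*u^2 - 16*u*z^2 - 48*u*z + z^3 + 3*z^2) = (4*u + z)/(64*u^2 - 16*u*z + z^2)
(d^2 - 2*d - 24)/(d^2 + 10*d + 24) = (d - 6)/(d + 6)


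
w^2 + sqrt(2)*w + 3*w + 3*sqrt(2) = (w + 3)*(w + sqrt(2))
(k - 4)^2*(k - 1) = k^3 - 9*k^2 + 24*k - 16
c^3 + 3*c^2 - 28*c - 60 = (c - 5)*(c + 2)*(c + 6)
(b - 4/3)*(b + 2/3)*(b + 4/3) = b^3 + 2*b^2/3 - 16*b/9 - 32/27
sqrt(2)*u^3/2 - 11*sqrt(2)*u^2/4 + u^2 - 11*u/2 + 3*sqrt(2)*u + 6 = (u - 4)*(u - 3/2)*(sqrt(2)*u/2 + 1)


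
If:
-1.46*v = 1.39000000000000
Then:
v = -0.95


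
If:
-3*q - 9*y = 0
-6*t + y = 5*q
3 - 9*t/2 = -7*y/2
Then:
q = -18/17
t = 16/17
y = 6/17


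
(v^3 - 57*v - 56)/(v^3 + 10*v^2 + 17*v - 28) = (v^2 - 7*v - 8)/(v^2 + 3*v - 4)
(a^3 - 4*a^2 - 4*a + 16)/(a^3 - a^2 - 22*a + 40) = (a + 2)/(a + 5)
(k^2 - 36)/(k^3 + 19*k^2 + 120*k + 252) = (k - 6)/(k^2 + 13*k + 42)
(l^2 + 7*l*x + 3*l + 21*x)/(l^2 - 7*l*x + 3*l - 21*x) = (-l - 7*x)/(-l + 7*x)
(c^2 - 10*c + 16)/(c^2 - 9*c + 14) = (c - 8)/(c - 7)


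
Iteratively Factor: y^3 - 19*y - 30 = (y + 2)*(y^2 - 2*y - 15) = (y - 5)*(y + 2)*(y + 3)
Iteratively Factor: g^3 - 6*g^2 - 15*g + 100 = (g + 4)*(g^2 - 10*g + 25) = (g - 5)*(g + 4)*(g - 5)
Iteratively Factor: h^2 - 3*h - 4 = (h + 1)*(h - 4)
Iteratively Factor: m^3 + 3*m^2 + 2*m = (m + 1)*(m^2 + 2*m) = m*(m + 1)*(m + 2)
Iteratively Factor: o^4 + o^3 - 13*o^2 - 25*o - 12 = (o + 1)*(o^3 - 13*o - 12) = (o + 1)*(o + 3)*(o^2 - 3*o - 4) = (o + 1)^2*(o + 3)*(o - 4)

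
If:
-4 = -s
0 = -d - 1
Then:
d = -1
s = 4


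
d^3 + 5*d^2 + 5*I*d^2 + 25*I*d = d*(d + 5)*(d + 5*I)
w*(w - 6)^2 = w^3 - 12*w^2 + 36*w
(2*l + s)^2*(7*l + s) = 28*l^3 + 32*l^2*s + 11*l*s^2 + s^3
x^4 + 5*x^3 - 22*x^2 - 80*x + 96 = (x - 4)*(x - 1)*(x + 4)*(x + 6)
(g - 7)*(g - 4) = g^2 - 11*g + 28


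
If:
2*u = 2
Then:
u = 1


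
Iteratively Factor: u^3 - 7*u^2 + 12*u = (u - 4)*(u^2 - 3*u) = u*(u - 4)*(u - 3)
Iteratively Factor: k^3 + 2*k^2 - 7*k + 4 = (k - 1)*(k^2 + 3*k - 4) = (k - 1)^2*(k + 4)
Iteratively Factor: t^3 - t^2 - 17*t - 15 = (t - 5)*(t^2 + 4*t + 3) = (t - 5)*(t + 1)*(t + 3)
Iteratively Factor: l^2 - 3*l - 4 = (l - 4)*(l + 1)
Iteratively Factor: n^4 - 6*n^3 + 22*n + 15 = (n + 1)*(n^3 - 7*n^2 + 7*n + 15) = (n - 5)*(n + 1)*(n^2 - 2*n - 3) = (n - 5)*(n - 3)*(n + 1)*(n + 1)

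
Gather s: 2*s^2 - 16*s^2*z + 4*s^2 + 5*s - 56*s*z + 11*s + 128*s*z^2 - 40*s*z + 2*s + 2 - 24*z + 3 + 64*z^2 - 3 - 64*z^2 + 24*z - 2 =s^2*(6 - 16*z) + s*(128*z^2 - 96*z + 18)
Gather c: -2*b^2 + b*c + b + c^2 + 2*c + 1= -2*b^2 + b + c^2 + c*(b + 2) + 1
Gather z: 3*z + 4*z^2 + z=4*z^2 + 4*z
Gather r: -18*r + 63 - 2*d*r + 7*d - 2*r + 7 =7*d + r*(-2*d - 20) + 70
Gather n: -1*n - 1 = -n - 1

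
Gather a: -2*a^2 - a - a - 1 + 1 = -2*a^2 - 2*a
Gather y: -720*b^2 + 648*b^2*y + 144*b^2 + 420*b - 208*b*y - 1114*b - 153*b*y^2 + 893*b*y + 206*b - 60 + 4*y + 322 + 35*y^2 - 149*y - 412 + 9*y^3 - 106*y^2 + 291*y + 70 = -576*b^2 - 488*b + 9*y^3 + y^2*(-153*b - 71) + y*(648*b^2 + 685*b + 146) - 80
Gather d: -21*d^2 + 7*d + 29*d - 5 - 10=-21*d^2 + 36*d - 15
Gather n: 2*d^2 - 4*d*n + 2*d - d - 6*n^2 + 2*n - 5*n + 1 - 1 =2*d^2 + d - 6*n^2 + n*(-4*d - 3)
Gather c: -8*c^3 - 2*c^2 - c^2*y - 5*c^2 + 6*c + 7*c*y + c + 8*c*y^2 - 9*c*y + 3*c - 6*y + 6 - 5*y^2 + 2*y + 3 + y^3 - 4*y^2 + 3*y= -8*c^3 + c^2*(-y - 7) + c*(8*y^2 - 2*y + 10) + y^3 - 9*y^2 - y + 9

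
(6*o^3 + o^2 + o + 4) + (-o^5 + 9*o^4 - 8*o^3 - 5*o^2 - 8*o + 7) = -o^5 + 9*o^4 - 2*o^3 - 4*o^2 - 7*o + 11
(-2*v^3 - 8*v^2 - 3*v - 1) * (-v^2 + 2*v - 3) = 2*v^5 + 4*v^4 - 7*v^3 + 19*v^2 + 7*v + 3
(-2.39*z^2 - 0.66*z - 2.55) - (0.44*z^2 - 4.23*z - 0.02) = -2.83*z^2 + 3.57*z - 2.53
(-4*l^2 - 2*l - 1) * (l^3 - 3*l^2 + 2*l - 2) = -4*l^5 + 10*l^4 - 3*l^3 + 7*l^2 + 2*l + 2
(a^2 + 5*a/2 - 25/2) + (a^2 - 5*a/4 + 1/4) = 2*a^2 + 5*a/4 - 49/4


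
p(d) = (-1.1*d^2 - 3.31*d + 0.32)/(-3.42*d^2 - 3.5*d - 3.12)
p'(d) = (-2.2*d - 3.31)/(-3.42*d^2 - 3.5*d - 3.12) + (6.84*d + 3.5)*(-1.1*d^2 - 3.31*d + 0.32)/(-3.42*d^2 - 3.5*d - 3.12)^2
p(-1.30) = -0.64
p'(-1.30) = -0.68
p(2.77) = 0.44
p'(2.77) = -0.01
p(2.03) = 0.45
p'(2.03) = -0.00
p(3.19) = 0.44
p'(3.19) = -0.01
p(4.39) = 0.42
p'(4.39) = -0.01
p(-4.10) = 0.10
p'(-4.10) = -0.07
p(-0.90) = -0.88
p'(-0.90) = -0.37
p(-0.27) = -0.47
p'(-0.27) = 1.44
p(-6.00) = 0.18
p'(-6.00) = -0.03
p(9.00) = 0.38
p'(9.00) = -0.01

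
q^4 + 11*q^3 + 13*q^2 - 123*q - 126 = (q - 3)*(q + 1)*(q + 6)*(q + 7)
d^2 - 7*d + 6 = (d - 6)*(d - 1)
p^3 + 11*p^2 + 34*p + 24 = (p + 1)*(p + 4)*(p + 6)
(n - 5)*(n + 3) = n^2 - 2*n - 15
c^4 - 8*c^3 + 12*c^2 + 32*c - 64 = (c - 4)^2*(c - 2)*(c + 2)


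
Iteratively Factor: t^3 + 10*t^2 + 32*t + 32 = (t + 4)*(t^2 + 6*t + 8) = (t + 4)^2*(t + 2)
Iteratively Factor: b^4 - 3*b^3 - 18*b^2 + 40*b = (b)*(b^3 - 3*b^2 - 18*b + 40) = b*(b + 4)*(b^2 - 7*b + 10) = b*(b - 2)*(b + 4)*(b - 5)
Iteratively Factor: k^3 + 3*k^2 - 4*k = (k + 4)*(k^2 - k) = (k - 1)*(k + 4)*(k)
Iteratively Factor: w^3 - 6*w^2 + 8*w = (w)*(w^2 - 6*w + 8) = w*(w - 4)*(w - 2)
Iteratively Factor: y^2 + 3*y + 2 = (y + 2)*(y + 1)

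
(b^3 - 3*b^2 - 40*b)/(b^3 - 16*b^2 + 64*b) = (b + 5)/(b - 8)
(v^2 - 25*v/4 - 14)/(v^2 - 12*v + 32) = (v + 7/4)/(v - 4)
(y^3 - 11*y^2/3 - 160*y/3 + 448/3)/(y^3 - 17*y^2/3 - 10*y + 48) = (y^2 - y - 56)/(y^2 - 3*y - 18)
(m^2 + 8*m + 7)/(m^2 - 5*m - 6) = (m + 7)/(m - 6)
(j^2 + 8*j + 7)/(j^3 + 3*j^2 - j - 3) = (j + 7)/(j^2 + 2*j - 3)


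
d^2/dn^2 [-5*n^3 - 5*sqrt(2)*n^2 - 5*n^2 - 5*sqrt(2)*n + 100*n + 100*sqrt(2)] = -30*n - 10*sqrt(2) - 10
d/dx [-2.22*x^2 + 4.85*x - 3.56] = 4.85 - 4.44*x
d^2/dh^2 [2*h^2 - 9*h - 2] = 4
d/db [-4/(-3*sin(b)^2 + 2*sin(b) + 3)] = 8*(1 - 3*sin(b))*cos(b)/(2*sin(b) + 3*cos(b)^2)^2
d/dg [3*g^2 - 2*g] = 6*g - 2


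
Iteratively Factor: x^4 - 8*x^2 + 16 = (x - 2)*(x^3 + 2*x^2 - 4*x - 8) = (x - 2)*(x + 2)*(x^2 - 4) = (x - 2)*(x + 2)^2*(x - 2)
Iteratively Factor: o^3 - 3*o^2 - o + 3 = (o - 1)*(o^2 - 2*o - 3) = (o - 1)*(o + 1)*(o - 3)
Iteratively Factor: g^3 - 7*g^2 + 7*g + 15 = (g + 1)*(g^2 - 8*g + 15) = (g - 3)*(g + 1)*(g - 5)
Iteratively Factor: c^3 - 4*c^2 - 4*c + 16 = (c - 4)*(c^2 - 4) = (c - 4)*(c + 2)*(c - 2)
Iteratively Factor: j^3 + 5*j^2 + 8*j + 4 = (j + 2)*(j^2 + 3*j + 2) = (j + 2)^2*(j + 1)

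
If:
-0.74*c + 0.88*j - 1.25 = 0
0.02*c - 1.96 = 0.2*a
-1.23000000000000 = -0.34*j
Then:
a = -9.54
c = 2.61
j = 3.62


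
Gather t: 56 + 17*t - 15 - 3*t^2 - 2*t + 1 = -3*t^2 + 15*t + 42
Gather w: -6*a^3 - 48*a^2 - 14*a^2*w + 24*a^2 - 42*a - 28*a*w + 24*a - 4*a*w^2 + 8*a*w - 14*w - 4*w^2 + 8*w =-6*a^3 - 24*a^2 - 18*a + w^2*(-4*a - 4) + w*(-14*a^2 - 20*a - 6)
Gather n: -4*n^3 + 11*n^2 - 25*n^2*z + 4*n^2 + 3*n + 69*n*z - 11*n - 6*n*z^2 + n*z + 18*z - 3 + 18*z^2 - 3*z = -4*n^3 + n^2*(15 - 25*z) + n*(-6*z^2 + 70*z - 8) + 18*z^2 + 15*z - 3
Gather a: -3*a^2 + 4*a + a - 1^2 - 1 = -3*a^2 + 5*a - 2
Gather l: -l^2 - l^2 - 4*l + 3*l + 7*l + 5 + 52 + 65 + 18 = -2*l^2 + 6*l + 140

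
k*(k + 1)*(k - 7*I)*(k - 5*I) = k^4 + k^3 - 12*I*k^3 - 35*k^2 - 12*I*k^2 - 35*k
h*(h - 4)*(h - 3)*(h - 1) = h^4 - 8*h^3 + 19*h^2 - 12*h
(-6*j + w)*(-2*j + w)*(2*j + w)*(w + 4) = 24*j^3*w + 96*j^3 - 4*j^2*w^2 - 16*j^2*w - 6*j*w^3 - 24*j*w^2 + w^4 + 4*w^3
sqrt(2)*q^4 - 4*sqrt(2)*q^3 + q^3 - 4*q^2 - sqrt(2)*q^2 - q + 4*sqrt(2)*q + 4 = (q - 4)*(q - 1)*(q + 1)*(sqrt(2)*q + 1)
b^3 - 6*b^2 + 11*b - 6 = (b - 3)*(b - 2)*(b - 1)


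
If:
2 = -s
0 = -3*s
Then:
No Solution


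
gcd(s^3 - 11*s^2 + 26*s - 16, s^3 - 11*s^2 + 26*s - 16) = s^3 - 11*s^2 + 26*s - 16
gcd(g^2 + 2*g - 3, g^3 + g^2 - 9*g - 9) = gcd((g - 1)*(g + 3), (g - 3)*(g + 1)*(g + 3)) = g + 3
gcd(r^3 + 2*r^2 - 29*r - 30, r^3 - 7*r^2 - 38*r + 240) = r^2 + r - 30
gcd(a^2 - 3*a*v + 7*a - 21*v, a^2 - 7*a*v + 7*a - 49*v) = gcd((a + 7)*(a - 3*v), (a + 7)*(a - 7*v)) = a + 7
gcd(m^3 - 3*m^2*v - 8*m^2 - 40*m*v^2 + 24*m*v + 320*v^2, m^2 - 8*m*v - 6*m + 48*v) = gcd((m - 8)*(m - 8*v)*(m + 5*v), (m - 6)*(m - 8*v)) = -m + 8*v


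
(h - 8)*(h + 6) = h^2 - 2*h - 48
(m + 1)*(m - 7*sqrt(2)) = m^2 - 7*sqrt(2)*m + m - 7*sqrt(2)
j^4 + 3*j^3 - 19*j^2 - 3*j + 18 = (j - 3)*(j - 1)*(j + 1)*(j + 6)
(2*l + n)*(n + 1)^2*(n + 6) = 2*l*n^3 + 16*l*n^2 + 26*l*n + 12*l + n^4 + 8*n^3 + 13*n^2 + 6*n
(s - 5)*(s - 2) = s^2 - 7*s + 10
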